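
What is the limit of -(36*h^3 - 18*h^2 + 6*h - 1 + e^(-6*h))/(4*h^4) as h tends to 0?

-27/2

Direct substitution gives 0/0.
Apply L'Hôpital: lim (108*h^2 - 36*h + 6 - 6*e^(-6*h))/(-16*h^3), still 0/0.
Apply L'Hôpital: lim (216*h - 36 + 36*e^(-6*h))/(-48*h^2), still 0/0.
Apply L'Hôpital: lim (216 - 216*e^(-6*h))/(-96*h), still 0/0.
After 4 applications of L'Hôpital's rule the quotient is (1296*e^(-6*h))/(-96); substituting h = 0 gives -27/2.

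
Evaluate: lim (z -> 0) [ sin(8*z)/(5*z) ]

8/5

Substitution gives 0/0.
Write it as (8/5)·sin(8z)/(8z); since sin(u)/u → 1, the limit is 8/5.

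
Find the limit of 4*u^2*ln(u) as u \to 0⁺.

This is a 0·(−∞) form. Rewrite as 4·ln(u) / u^(−2) and apply L'Hôpital:
the derivative quotient is 4·(1/u) / (−2·u^(−3)) = (-4/2)·u^2 → 0.

0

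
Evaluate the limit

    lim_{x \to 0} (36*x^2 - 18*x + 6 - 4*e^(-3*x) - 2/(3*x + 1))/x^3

Substitution gives 0/0; apply L'Hôpital's rule 3 times.
After differentiating numerator and denominator 3 times the quotient is (108*e^(-3*x) + 324/(3*x + 1)^4)/(6); at x = 0 this is 72.

72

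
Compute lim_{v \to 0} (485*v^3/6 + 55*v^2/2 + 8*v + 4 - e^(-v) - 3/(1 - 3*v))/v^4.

-5833/24

Substitution gives 0/0 (the numerator vanishes to order 4).
Expand each term to order v^4: the coefficient of v^4 in -3·1/(1 - 3v) is -243 and in −e^(-v) is -1/24.
Lower-order terms cancel with the polynomial part, so the numerator is (-5833/24)·v^4 + o(v^4), and the limit is (-5833/24)/(1) = -5833/24.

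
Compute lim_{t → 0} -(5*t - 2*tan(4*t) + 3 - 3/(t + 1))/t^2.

Substitution gives 0/0 (the numerator vanishes to order 2).
Expand each term to order t^2: the coefficient of t^2 in -2·tan(4t) is 0 and in -3·1/(1 + t) is -3.
Lower-order terms cancel with the polynomial part, so the numerator is (-3)·t^2 + o(t^2), and the limit is (-3)/(-1) = 3.

3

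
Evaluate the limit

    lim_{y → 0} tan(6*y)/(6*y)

1

Substitution gives 0/0.
Since tan(u)/u → 1 as u → 0, tan(6y)/(6y) → 1 and the limit is 6/6 = 1.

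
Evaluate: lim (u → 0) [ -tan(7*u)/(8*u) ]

-7/8

Substitution gives 0/0.
Since tan(θ)/θ → 1 as θ → 0, tan(7u)/(7u) → 1 and the limit is 7/(-8) = -7/8.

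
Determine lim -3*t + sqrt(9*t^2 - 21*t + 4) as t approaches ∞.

-7/2

An ∞ − ∞ form. Rationalising with the conjugate, the difference becomes (-21t + 4) / (√(9*t^2 - 21*t + 4) + 3t).
For large t the denominator behaves like 2·3t, so the quotient tends to -21/6 = -7/2.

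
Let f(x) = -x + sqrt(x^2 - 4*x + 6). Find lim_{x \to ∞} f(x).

This has the form ∞ − ∞. Multiply and divide by the conjugate √(x^2 - 4*x + 6) + x.
That gives (-4x + 6) / (√(x^2 - 4*x + 6) + x).
Divide numerator and denominator by x: the limit is -4/(2·1) = -2.

-2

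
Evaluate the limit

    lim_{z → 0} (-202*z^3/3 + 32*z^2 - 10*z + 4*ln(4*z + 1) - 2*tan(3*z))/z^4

Substitution gives 0/0; apply L'Hôpital's rule 4 times.
After differentiating numerator and denominator 4 times the quotient is (1296*tan(3*z)/cos(3*z)^2 - 3888*tan(3*z)/cos(3*z)^4 - 6144/(4*z + 1)^4)/(24); at z = 0 this is -256.

-256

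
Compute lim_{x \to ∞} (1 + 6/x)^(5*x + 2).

e^(30)

The base → 1 and the exponent → ∞: a 1^∞ form.
Take logarithms: (5x + 2)·ln(1 + 6/x). Since ln(1+u) ~ u for small u, this behaves like (5x)·(6/x) → 30.
So the limit is e^(30).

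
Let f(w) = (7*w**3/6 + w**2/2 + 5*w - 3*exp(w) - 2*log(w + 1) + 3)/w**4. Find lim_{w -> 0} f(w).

Substitution gives 0/0 (the numerator vanishes to order 4).
Expand each term to order w^4: the coefficient of w^4 in -3·e^(w) is -1/8 and in -2·ln(1 + w) is 1/2.
Lower-order terms cancel with the polynomial part, so the numerator is (3/8)·w^4 + o(w^4), and the limit is (3/8)/(1) = 3/8.

3/8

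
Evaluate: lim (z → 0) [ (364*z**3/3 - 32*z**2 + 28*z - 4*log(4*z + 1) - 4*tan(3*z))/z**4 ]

256

Substitution gives 0/0; apply L'Hôpital's rule 4 times.
After differentiating numerator and denominator 4 times the quotient is (2592*tan(3*z)/cos(3*z)^2 - 7776*tan(3*z)/cos(3*z)^4 + 6144/(4*z + 1)^4)/(24); at z = 0 this is 256.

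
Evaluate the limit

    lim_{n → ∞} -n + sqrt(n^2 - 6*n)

-3

An ∞ − ∞ form. Rationalising with the conjugate, the difference becomes (-6n) / (√(n^2 - 6*n) + n).
For large n the denominator behaves like 2·n, so the quotient tends to -6/2 = -3.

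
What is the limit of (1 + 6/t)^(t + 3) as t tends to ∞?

Let L be the limit and take ln: ln L = lim (t + 3)·ln(1 + 6/t) = lim (t + 3)·(6/t + O(1/t²)) = 6.
Hence L = e^(6).

e^(6)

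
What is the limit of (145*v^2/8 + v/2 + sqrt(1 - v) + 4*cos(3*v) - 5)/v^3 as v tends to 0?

Substitution gives 0/0; apply L'Hôpital's rule 3 times.
After differentiating numerator and denominator 3 times the quotient is (108*sin(3*v) - 3/(8*(1 - v)^(5/2)))/(6); at v = 0 this is -1/16.

-1/16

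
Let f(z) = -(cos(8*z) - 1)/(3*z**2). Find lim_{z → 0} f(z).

Direct substitution gives 0/0.
Apply L'Hôpital: lim (-8*sin(8*z))/(-6*z), still 0/0.
After 2 applications of L'Hôpital's rule the quotient is (-64*cos(8*z))/(-6); substituting z = 0 gives 32/3.

32/3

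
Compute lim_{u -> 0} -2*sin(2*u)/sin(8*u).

Substitution gives 0/0.
Divide numerator and denominator by u: sin(2u)/u → 2 and sin(8u)/u → 8, so the limit is -2·2/8 = -1/2.

-1/2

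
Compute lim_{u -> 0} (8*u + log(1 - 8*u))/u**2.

Direct substitution gives 0/0.
Apply L'Hôpital: lim (8 - 8/(1 - 8*u))/(2*u), still 0/0.
After 2 applications of L'Hôpital's rule the quotient is (-64/(1 - 8*u)^2)/(2); substituting u = 0 gives -32.

-32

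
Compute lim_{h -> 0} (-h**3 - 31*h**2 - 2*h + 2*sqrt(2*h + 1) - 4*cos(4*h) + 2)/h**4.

-527/12

Substitution gives 0/0; apply L'Hôpital's rule 4 times.
After differentiating numerator and denominator 4 times the quotient is (-1024*cos(4*h) - 30/(2*h + 1)^(7/2))/(24); at h = 0 this is -527/12.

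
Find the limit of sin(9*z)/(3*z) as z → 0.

3

Substitution gives 0/0.
Write it as (9/3)·sin(9z)/(9z); since sin(u)/u → 1, the limit is 3.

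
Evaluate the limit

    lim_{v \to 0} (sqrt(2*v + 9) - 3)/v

1/3

A 0/0 form; rationalise with √(9 + 2v) + √9. This collapses the numerator to 2v, leaving 2/(√(9 + 2v) + √9) → 2/(2√9) = 1/3.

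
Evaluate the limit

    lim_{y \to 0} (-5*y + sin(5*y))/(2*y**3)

Direct substitution gives 0/0.
Apply L'Hôpital: lim (5*cos(5*y) - 5)/(6*y^2), still 0/0.
Apply L'Hôpital: lim (-25*sin(5*y))/(12*y), still 0/0.
After 3 applications of L'Hôpital's rule the quotient is (-125*cos(5*y))/(12); substituting y = 0 gives -125/12.

-125/12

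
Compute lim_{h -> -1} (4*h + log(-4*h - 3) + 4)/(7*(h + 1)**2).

Direct substitution gives 0/0.
Apply L'Hôpital: lim (4 - 4/(-4*h - 3))/(14*h + 14), still 0/0.
After 2 applications of L'Hôpital's rule the quotient is (-16/(-4*h - 3)^2)/(14); substituting h = -1 gives -8/7.

-8/7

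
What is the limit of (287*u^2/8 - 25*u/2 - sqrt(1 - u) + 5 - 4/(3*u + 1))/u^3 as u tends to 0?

1729/16

Substitution gives 0/0; apply L'Hôpital's rule 3 times.
After differentiating numerator and denominator 3 times the quotient is (648/(3*u + 1)^4 + 3/(8*(1 - u)^(5/2)))/(6); at u = 0 this is 1729/16.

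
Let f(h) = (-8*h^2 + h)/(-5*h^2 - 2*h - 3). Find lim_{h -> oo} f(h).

8/5

Numerator and denominator both have degree 2.
Dividing every term by h^2, all lower-order terms vanish and the limit is the ratio of leading coefficients, -8/(-5) = 8/5.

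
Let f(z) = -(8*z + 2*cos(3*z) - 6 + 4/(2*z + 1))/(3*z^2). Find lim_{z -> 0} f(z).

-7/3

Substitution gives 0/0 (the numerator vanishes to order 2).
Expand each term to order z^2: the coefficient of z^2 in 2·cos(3z) is -9 and in 4·1/(1 + 2z) is 16.
Lower-order terms cancel with the polynomial part, so the numerator is (7)·z^2 + o(z^2), and the limit is (7)/(-3) = -7/3.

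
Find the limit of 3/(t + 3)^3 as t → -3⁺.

As t → -3⁺, (t + 3) → 0⁺, so (t + 3)^3 → 0⁺ and 3/(t + 3)^3 → ∞.

∞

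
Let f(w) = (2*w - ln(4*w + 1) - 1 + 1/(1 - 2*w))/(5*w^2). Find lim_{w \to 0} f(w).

12/5

Substitution gives 0/0; apply L'Hôpital's rule 2 times.
After differentiating numerator and denominator 2 times the quotient is (16/(4*w + 1)^2 - 8/(2*w - 1)^3)/(10); at w = 0 this is 12/5.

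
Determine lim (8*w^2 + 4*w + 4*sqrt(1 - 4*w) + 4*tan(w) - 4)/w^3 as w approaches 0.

-44/3

Substitution gives 0/0; apply L'Hôpital's rule 3 times.
After differentiating numerator and denominator 3 times the quotient is (24*tan(w)^2/cos(w)^2 + 8/cos(w)^2 - 96/(1 - 4*w)^(5/2))/(6); at w = 0 this is -44/3.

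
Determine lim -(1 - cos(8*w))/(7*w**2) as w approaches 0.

-32/7

Substitution gives 0/0.
Use (1 − cos u)/u² → 1/2 with u = 8w: the limit is 8²/(2·(-7)) = -32/7.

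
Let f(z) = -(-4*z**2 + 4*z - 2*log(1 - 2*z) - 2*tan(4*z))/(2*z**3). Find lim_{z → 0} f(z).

56/3

Substitution gives 0/0 (the numerator vanishes to order 3).
Expand each term to order z^3: the coefficient of z^3 in -2·tan(4z) is -128/3 and in -2·ln(1 - 2z) is 16/3.
Lower-order terms cancel with the polynomial part, so the numerator is (-112/3)·z^3 + o(z^3), and the limit is (-112/3)/(-2) = 56/3.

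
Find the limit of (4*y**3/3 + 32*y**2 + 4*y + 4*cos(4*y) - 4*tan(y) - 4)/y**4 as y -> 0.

Substitution gives 0/0; apply L'Hôpital's rule 4 times.
After differentiating numerator and denominator 4 times the quotient is (1024*cos(4*y) - 96*tan(y)^5 - 160*tan(y)^3 - 64*tan(y))/(24); at y = 0 this is 128/3.

128/3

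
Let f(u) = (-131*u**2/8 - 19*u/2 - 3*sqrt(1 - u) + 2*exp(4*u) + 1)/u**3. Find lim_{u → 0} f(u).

Substitution gives 0/0 (the numerator vanishes to order 3).
Expand each term to order u^3: the coefficient of u^3 in 2·e^(4u) is 64/3 and in -3·√(1 - u) is 3/16.
Lower-order terms cancel with the polynomial part, so the numerator is (1033/48)·u^3 + o(u^3), and the limit is (1033/48)/(1) = 1033/48.

1033/48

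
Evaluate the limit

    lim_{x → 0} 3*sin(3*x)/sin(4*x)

Substitution gives 0/0.
Divide numerator and denominator by x: sin(3x)/x → 3 and sin(4x)/x → 4, so the limit is 3·3/4 = 9/4.

9/4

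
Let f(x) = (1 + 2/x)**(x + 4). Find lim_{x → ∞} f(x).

e^(2)

Let L be the limit and take ln: ln L = lim (x + 4)·ln(1 + 2/x) = lim (x + 4)·(2/x + O(1/x²)) = 2.
Hence L = e^(2).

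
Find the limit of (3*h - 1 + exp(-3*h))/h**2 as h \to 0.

9/2

Direct substitution gives 0/0.
Apply L'Hôpital: lim (3 - 3*e^(-3*h))/(2*h), still 0/0.
After 2 applications of L'Hôpital's rule the quotient is (9*e^(-3*h))/(2); substituting h = 0 gives 9/2.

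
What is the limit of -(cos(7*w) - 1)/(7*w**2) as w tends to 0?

Direct substitution gives 0/0.
Apply L'Hôpital: lim (-7*sin(7*w))/(-14*w), still 0/0.
After 2 applications of L'Hôpital's rule the quotient is (-49*cos(7*w))/(-14); substituting w = 0 gives 7/2.

7/2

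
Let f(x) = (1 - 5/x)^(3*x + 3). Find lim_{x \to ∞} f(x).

The base → 1 and the exponent → ∞: a 1^∞ form.
Take logarithms: (3x + 3)·ln(1 - 5/x). Since ln(1+u) ~ u for small u, this behaves like (3x)·(-5/x) → -15.
So the limit is e^(-15).

e^(-15)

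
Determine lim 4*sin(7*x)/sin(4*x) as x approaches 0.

Substitution gives 0/0.
Divide numerator and denominator by x: sin(7x)/x → 7 and sin(4x)/x → 4, so the limit is 4·7/4 = 7.

7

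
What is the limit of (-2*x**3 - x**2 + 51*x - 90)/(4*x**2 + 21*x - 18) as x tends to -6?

17/3

At x = -6 both the top and bottom vanish — a removable singularity. Factoring out (x + 6) from each leaves (-2*x^2 + 11*x - 15)/(4*x - 3), which at x = -6 equals 17/3.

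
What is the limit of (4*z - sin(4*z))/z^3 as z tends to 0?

32/3

Direct substitution gives 0/0.
Apply L'Hôpital: lim (4 - 4*cos(4*z))/(3*z^2), still 0/0.
Apply L'Hôpital: lim (16*sin(4*z))/(6*z), still 0/0.
After 3 applications of L'Hôpital's rule the quotient is (64*cos(4*z))/(6); substituting z = 0 gives 32/3.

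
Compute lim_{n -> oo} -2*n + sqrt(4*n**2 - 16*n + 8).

This has the form ∞ − ∞. Multiply and divide by the conjugate √(4*n^2 - 16*n + 8) + 2n.
That gives (-16n + 8) / (√(4*n^2 - 16*n + 8) + 2n).
Divide numerator and denominator by n: the limit is -16/(2·2) = -4.

-4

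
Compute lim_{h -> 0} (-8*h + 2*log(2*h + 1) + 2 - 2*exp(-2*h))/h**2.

Substitution gives 0/0; apply L'Hôpital's rule 2 times.
After differentiating numerator and denominator 2 times the quotient is (-8*e^(-2*h) - 8/(2*h + 1)^2)/(2); at h = 0 this is -8.

-8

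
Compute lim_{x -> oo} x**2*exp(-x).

0

Write as x^2/e^{1x}, an ∞/∞ form.
Exponential growth dominates any polynomial, so repeated L'Hôpital (or the standard result) gives 0.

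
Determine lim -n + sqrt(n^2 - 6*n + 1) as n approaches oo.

This has the form ∞ − ∞. Multiply and divide by the conjugate √(n^2 - 6*n + 1) + n.
That gives (-6n + 1) / (√(n^2 - 6*n + 1) + n).
Divide numerator and denominator by n: the limit is -6/(2·1) = -3.

-3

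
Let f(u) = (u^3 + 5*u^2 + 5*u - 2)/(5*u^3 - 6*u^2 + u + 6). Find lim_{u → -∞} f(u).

Numerator and denominator both have degree 3.
Dividing every term by u^3, all lower-order terms vanish and the limit is the ratio of leading coefficients, 1/(5) = 1/5.

1/5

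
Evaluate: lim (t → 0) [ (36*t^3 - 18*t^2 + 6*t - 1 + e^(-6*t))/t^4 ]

54

Direct substitution gives 0/0.
Apply L'Hôpital: lim (108*t^2 - 36*t + 6 - 6*e^(-6*t))/(4*t^3), still 0/0.
Apply L'Hôpital: lim (216*t - 36 + 36*e^(-6*t))/(12*t^2), still 0/0.
Apply L'Hôpital: lim (216 - 216*e^(-6*t))/(24*t), still 0/0.
After 4 applications of L'Hôpital's rule the quotient is (1296*e^(-6*t))/(24); substituting t = 0 gives 54.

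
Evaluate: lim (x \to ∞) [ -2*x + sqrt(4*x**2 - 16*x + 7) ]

An ∞ − ∞ form. Rationalising with the conjugate, the difference becomes (-16x + 7) / (√(4*x^2 - 16*x + 7) + 2x).
For large x the denominator behaves like 2·2x, so the quotient tends to -16/4 = -4.

-4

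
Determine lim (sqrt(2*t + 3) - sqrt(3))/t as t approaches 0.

Substitution gives 0/0. Multiply numerator and denominator by the conjugate √(3 + 2t) + √3.
The numerator becomes (3 + 2t) − 3 = 2t, so the expression simplifies to 2/(√(3 + 2t) + √3).
Letting t → 0 gives 2/(2√3) = √(3)/3.

√(3)/3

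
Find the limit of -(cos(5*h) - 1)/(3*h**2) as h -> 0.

25/6

Direct substitution gives 0/0.
Apply L'Hôpital: lim (-5*sin(5*h))/(-6*h), still 0/0.
After 2 applications of L'Hôpital's rule the quotient is (-25*cos(5*h))/(-6); substituting h = 0 gives 25/6.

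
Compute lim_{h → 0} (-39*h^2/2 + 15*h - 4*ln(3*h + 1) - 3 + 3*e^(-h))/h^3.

-73/2

Substitution gives 0/0 (the numerator vanishes to order 3).
Expand each term to order h^3: the coefficient of h^3 in -4·ln(1 + 3h) is -36 and in 3·e^(-h) is -1/2.
Lower-order terms cancel with the polynomial part, so the numerator is (-73/2)·h^3 + o(h^3), and the limit is (-73/2)/(1) = -73/2.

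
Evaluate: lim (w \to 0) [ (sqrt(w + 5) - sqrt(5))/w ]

Substitution gives 0/0. Multiply numerator and denominator by the conjugate √(5 + w) + √5.
The numerator becomes (5 + w) − 5 = w, so the expression simplifies to 1/(√(5 + w) + √5).
Letting w → 0 gives 1/(2√5) = √(5)/10.

√(5)/10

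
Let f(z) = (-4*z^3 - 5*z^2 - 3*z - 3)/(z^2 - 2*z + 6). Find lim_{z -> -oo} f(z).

The numerator has higher degree (3 > 2); the quotient behaves like (-4/(1))·z^1 for large |z|.
As z → −∞ this diverges to ∞.

∞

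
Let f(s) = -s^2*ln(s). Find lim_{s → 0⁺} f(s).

This is a 0·(−∞) form. Rewrite as -1·ln(s) / s^(−2) and apply L'Hôpital:
the derivative quotient is -1·(1/s) / (−2·s^(−3)) = (1/2)·s^2 → 0.

0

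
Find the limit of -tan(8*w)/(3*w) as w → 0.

-8/3

Substitution gives 0/0.
Since tan(u)/u → 1 as u → 0, tan(8w)/(8w) → 1 and the limit is 8/(-3) = -8/3.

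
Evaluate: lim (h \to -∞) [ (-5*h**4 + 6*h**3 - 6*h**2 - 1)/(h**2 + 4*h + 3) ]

The numerator has higher degree (4 > 2); the quotient behaves like (-5/(1))·h^2 for large |h|.
As h → −∞ this diverges to -∞.

-∞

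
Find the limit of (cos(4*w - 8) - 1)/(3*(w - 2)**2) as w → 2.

-8/3

Direct substitution gives 0/0.
Apply L'Hôpital: lim (-4*sin(4*w - 8))/(6*w - 12), still 0/0.
After 2 applications of L'Hôpital's rule the quotient is (-16*cos(4*w - 8))/(6); substituting w = 2 gives -8/3.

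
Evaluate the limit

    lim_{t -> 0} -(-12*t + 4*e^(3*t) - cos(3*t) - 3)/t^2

Substitution gives 0/0; apply L'Hôpital's rule 2 times.
After differentiating numerator and denominator 2 times the quotient is (36*e^(3*t) + 9*cos(3*t))/(-2); at t = 0 this is -45/2.

-45/2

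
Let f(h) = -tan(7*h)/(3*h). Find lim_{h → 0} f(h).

Substitution gives 0/0.
Since tan(u)/u → 1 as u → 0, tan(7h)/(7h) → 1 and the limit is 7/(-3) = -7/3.

-7/3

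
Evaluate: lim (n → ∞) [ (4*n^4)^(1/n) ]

1

Base → ∞ and exponent → 0: an ∞^0 form.
Take logs: (1/n)·ln(4·n^4) = (ln 4 + 4·ln n)/n → 0.
So the limit is e^0 = 1.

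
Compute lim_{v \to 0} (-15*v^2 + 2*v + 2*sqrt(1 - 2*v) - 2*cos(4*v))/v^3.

-1

Substitution gives 0/0; apply L'Hôpital's rule 3 times.
After differentiating numerator and denominator 3 times the quotient is (-128*sin(4*v) - 6/(1 - 2*v)^(5/2))/(6); at v = 0 this is -1.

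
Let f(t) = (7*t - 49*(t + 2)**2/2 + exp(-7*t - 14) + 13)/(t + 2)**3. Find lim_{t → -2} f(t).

Direct substitution gives 0/0.
Apply L'Hôpital: lim (-49*t - 7*e^(-7*t - 14) - 91)/(3*(t + 2)^2), still 0/0.
Apply L'Hôpital: lim (49*e^(-7*t - 14) - 49)/(6*t + 12), still 0/0.
After 3 applications of L'Hôpital's rule the quotient is (-343*e^(-7*t - 14))/(6); substituting t = -2 gives -343/6.

-343/6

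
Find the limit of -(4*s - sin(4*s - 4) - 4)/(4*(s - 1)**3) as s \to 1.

Direct substitution gives 0/0.
Apply L'Hôpital: lim (4 - 4*cos(4*s - 4))/(-12*(s - 1)^2), still 0/0.
Apply L'Hôpital: lim (16*sin(4*s - 4))/(24 - 24*s), still 0/0.
After 3 applications of L'Hôpital's rule the quotient is (64*cos(4*s - 4))/(-24); substituting s = 1 gives -8/3.

-8/3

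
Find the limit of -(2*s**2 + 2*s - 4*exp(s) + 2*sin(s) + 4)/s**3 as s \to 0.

1

Substitution gives 0/0; apply L'Hôpital's rule 3 times.
After differentiating numerator and denominator 3 times the quotient is (-4*e^(s) - 2*cos(s))/(-6); at s = 0 this is 1.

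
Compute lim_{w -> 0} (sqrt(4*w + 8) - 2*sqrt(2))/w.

A 0/0 form; rationalise with √(8 + 4w) + √8. This collapses the numerator to 4w, leaving 4/(√(8 + 4w) + √8) → 4/(2√8) = √(2)/2.

√(2)/2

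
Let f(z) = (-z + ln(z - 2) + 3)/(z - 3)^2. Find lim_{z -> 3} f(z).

Direct substitution gives 0/0.
Apply L'Hôpital: lim (-1 + 1/(z - 2))/(2*z - 6), still 0/0.
After 2 applications of L'Hôpital's rule the quotient is (-1/(z - 2)^2)/(2); substituting z = 3 gives -1/2.

-1/2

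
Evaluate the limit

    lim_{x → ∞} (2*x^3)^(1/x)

Base → ∞ and exponent → 0: an ∞^0 form.
Take logs: (1/x)·ln(2·x^3) = (ln 2 + 3·ln x)/x → 0.
So the limit is e^0 = 1.

1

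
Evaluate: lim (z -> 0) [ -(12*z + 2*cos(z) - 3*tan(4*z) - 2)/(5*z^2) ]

1/5

Substitution gives 0/0 (the numerator vanishes to order 2).
Expand each term to order z^2: the coefficient of z^2 in 2·cos(z) is -1 and in -3·tan(4z) is 0.
Lower-order terms cancel with the polynomial part, so the numerator is (-1)·z^2 + o(z^2), and the limit is (-1)/(-5) = 1/5.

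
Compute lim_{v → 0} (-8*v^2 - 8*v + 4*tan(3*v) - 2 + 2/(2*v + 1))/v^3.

Substitution gives 0/0 (the numerator vanishes to order 3).
Expand each term to order v^3: the coefficient of v^3 in 2·1/(1 + 2v) is -16 and in 4·tan(3v) is 36.
Lower-order terms cancel with the polynomial part, so the numerator is (20)·v^3 + o(v^3), and the limit is (20)/(1) = 20.

20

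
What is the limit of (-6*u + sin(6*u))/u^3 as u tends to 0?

-36

Direct substitution gives 0/0.
Apply L'Hôpital: lim (6*cos(6*u) - 6)/(3*u^2), still 0/0.
Apply L'Hôpital: lim (-36*sin(6*u))/(6*u), still 0/0.
After 3 applications of L'Hôpital's rule the quotient is (-216*cos(6*u))/(6); substituting u = 0 gives -36.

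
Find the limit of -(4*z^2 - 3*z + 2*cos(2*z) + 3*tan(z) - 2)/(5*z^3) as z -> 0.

Substitution gives 0/0; apply L'Hôpital's rule 3 times.
After differentiating numerator and denominator 3 times the quotient is (16*sin(2*z) + 18*tan(z)^4 + 24*tan(z)^2 + 6)/(-30); at z = 0 this is -1/5.

-1/5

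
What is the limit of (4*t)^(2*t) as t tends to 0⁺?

Base → 0⁺ and exponent → 0⁺: a 0^0 form.
Take logs: 2t·ln(4t). This is 0·(−∞); rewriting as ln(4t)/(1/(2t)) and applying L'Hôpital gives 0.
Hence the limit is e^0 = 1.

1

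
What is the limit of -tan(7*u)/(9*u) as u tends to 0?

-7/9

Substitution gives 0/0.
Since tan(θ)/θ → 1 as θ → 0, tan(7u)/(7u) → 1 and the limit is 7/(-9) = -7/9.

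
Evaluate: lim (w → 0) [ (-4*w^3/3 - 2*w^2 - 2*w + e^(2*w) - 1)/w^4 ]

2/3

Direct substitution gives 0/0.
Apply L'Hôpital: lim (-4*w^2 - 4*w + 2*e^(2*w) - 2)/(4*w^3), still 0/0.
Apply L'Hôpital: lim (-8*w + 4*e^(2*w) - 4)/(12*w^2), still 0/0.
Apply L'Hôpital: lim (8*e^(2*w) - 8)/(24*w), still 0/0.
After 4 applications of L'Hôpital's rule the quotient is (16*e^(2*w))/(24); substituting w = 0 gives 2/3.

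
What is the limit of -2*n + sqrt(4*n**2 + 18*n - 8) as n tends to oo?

9/2

This has the form ∞ − ∞. Multiply and divide by the conjugate √(4*n^2 + 18*n - 8) + 2n.
That gives (18n - 8) / (√(4*n^2 + 18*n - 8) + 2n).
Divide numerator and denominator by n: the limit is 18/(2·2) = 9/2.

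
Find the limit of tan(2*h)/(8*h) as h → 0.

1/4

Substitution gives 0/0.
Since tan(u)/u → 1 as u → 0, tan(2h)/(2h) → 1 and the limit is 2/8 = 1/4.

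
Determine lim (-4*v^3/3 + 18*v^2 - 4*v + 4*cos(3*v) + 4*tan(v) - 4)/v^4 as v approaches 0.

27/2

Substitution gives 0/0; apply L'Hôpital's rule 4 times.
After differentiating numerator and denominator 4 times the quotient is (324*cos(3*v) + 96*tan(v)^5 + 160*tan(v)^3 + 64*tan(v))/(24); at v = 0 this is 27/2.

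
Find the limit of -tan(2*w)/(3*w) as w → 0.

-2/3

Substitution gives 0/0.
Since tan(u)/u → 1 as u → 0, tan(2w)/(2w) → 1 and the limit is 2/(-3) = -2/3.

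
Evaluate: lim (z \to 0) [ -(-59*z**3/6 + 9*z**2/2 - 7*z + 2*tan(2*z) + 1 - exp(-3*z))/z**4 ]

27/8

Substitution gives 0/0 (the numerator vanishes to order 4).
Expand each term to order z^4: the coefficient of z^4 in −e^(-3z) is -27/8 and in 2·tan(2z) is 0.
Lower-order terms cancel with the polynomial part, so the numerator is (-27/8)·z^4 + o(z^4), and the limit is (-27/8)/(-1) = 27/8.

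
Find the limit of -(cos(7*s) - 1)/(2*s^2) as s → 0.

49/4

Direct substitution gives 0/0.
Apply L'Hôpital: lim (-7*sin(7*s))/(-4*s), still 0/0.
After 2 applications of L'Hôpital's rule the quotient is (-49*cos(7*s))/(-4); substituting s = 0 gives 49/4.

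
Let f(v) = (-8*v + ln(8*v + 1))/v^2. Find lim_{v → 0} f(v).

Direct substitution gives 0/0.
Apply L'Hôpital: lim (-8 + 8/(8*v + 1))/(2*v), still 0/0.
After 2 applications of L'Hôpital's rule the quotient is (-64/(8*v + 1)^2)/(2); substituting v = 0 gives -32.

-32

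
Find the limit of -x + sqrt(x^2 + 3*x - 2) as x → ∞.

An ∞ − ∞ form. Rationalising with the conjugate, the difference becomes (3x - 2) / (√(x^2 + 3*x - 2) + x).
For large x the denominator behaves like 2·x, so the quotient tends to 3/2 = 3/2.

3/2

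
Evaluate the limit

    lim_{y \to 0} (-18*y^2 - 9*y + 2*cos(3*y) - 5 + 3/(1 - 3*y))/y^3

Substitution gives 0/0 (the numerator vanishes to order 3).
Expand each term to order y^3: the coefficient of y^3 in 2·cos(3y) is 0 and in 3·1/(1 - 3y) is 81.
Lower-order terms cancel with the polynomial part, so the numerator is (81)·y^3 + o(y^3), and the limit is (81)/(1) = 81.

81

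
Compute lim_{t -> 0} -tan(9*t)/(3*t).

Substitution gives 0/0.
Since tan(u)/u → 1 as u → 0, tan(9t)/(9t) → 1 and the limit is 9/(-3) = -3.

-3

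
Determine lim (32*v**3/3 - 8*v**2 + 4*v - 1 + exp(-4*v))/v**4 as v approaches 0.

32/3

Direct substitution gives 0/0.
Apply L'Hôpital: lim (32*v^2 - 16*v + 4 - 4*e^(-4*v))/(4*v^3), still 0/0.
Apply L'Hôpital: lim (64*v - 16 + 16*e^(-4*v))/(12*v^2), still 0/0.
Apply L'Hôpital: lim (64 - 64*e^(-4*v))/(24*v), still 0/0.
After 4 applications of L'Hôpital's rule the quotient is (256*e^(-4*v))/(24); substituting v = 0 gives 32/3.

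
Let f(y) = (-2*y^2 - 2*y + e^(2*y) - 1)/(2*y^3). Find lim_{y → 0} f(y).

Direct substitution gives 0/0.
Apply L'Hôpital: lim (-4*y + 2*e^(2*y) - 2)/(6*y^2), still 0/0.
Apply L'Hôpital: lim (4*e^(2*y) - 4)/(12*y), still 0/0.
After 3 applications of L'Hôpital's rule the quotient is (8*e^(2*y))/(12); substituting y = 0 gives 2/3.

2/3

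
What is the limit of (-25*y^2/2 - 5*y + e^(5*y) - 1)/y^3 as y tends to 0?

Direct substitution gives 0/0.
Apply L'Hôpital: lim (-25*y + 5*e^(5*y) - 5)/(3*y^2), still 0/0.
Apply L'Hôpital: lim (25*e^(5*y) - 25)/(6*y), still 0/0.
After 3 applications of L'Hôpital's rule the quotient is (125*e^(5*y))/(6); substituting y = 0 gives 125/6.

125/6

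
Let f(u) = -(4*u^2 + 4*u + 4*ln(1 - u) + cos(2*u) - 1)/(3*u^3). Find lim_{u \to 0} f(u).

Substitution gives 0/0 (the numerator vanishes to order 3).
Expand each term to order u^3: the coefficient of u^3 in cos(2u) is 0 and in 4·ln(1 - u) is -4/3.
Lower-order terms cancel with the polynomial part, so the numerator is (-4/3)·u^3 + o(u^3), and the limit is (-4/3)/(-3) = 4/9.

4/9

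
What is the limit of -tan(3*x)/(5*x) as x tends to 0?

Substitution gives 0/0.
Since tan(u)/u → 1 as u → 0, tan(3x)/(3x) → 1 and the limit is 3/(-5) = -3/5.

-3/5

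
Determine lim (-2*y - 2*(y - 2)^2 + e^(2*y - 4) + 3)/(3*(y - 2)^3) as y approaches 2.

Direct substitution gives 0/0.
Apply L'Hôpital: lim (-4*y + 2*e^(2*y - 4) + 6)/(9*(y - 2)^2), still 0/0.
Apply L'Hôpital: lim (4*e^(2*y - 4) - 4)/(18*y - 36), still 0/0.
After 3 applications of L'Hôpital's rule the quotient is (8*e^(2*y - 4))/(18); substituting y = 2 gives 4/9.

4/9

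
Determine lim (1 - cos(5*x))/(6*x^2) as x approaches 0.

Substitution gives 0/0.
Use (1 − cos u)/u² → 1/2 with u = 5x: the limit is 5²/(2·6) = 25/12.

25/12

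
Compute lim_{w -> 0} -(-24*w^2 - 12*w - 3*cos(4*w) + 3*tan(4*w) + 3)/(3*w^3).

-64/3

Substitution gives 0/0; apply L'Hôpital's rule 3 times.
After differentiating numerator and denominator 3 times the quotient is (-192*sin(4*w) + 1152*tan(4*w)^4 + 1536*tan(4*w)^2 + 384)/(-18); at w = 0 this is -64/3.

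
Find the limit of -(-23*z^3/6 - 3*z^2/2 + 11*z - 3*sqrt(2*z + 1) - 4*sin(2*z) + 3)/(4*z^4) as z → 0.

Substitution gives 0/0 (the numerator vanishes to order 4).
Expand each term to order z^4: the coefficient of z^4 in -4·sin(2z) is 0 and in -3·√(1 + 2z) is 15/8.
Lower-order terms cancel with the polynomial part, so the numerator is (15/8)·z^4 + o(z^4), and the limit is (15/8)/(-4) = -15/32.

-15/32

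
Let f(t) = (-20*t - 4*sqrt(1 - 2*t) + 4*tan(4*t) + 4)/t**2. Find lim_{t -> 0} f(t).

2

Substitution gives 0/0 (the numerator vanishes to order 2).
Expand each term to order t^2: the coefficient of t^2 in 4·tan(4t) is 0 and in -4·√(1 - 2t) is 2.
Lower-order terms cancel with the polynomial part, so the numerator is (2)·t^2 + o(t^2), and the limit is (2)/(1) = 2.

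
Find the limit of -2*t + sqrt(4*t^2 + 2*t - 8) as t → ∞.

1/2

An ∞ − ∞ form. Rationalising with the conjugate, the difference becomes (2t - 8) / (√(4*t^2 + 2*t - 8) + 2t).
For large t the denominator behaves like 2·2t, so the quotient tends to 2/4 = 1/2.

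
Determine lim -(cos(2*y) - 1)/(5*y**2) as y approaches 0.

2/5

Direct substitution gives 0/0.
Apply L'Hôpital: lim (-2*sin(2*y))/(-10*y), still 0/0.
After 2 applications of L'Hôpital's rule the quotient is (-4*cos(2*y))/(-10); substituting y = 0 gives 2/5.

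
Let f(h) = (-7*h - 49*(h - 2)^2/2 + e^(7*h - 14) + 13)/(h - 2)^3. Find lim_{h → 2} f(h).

Direct substitution gives 0/0.
Apply L'Hôpital: lim (-49*h + 7*e^(7*h - 14) + 91)/(3*(h - 2)^2), still 0/0.
Apply L'Hôpital: lim (49*e^(7*h - 14) - 49)/(6*h - 12), still 0/0.
After 3 applications of L'Hôpital's rule the quotient is (343*e^(7*h - 14))/(6); substituting h = 2 gives 343/6.

343/6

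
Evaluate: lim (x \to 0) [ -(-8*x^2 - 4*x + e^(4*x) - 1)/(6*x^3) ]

-16/9

Direct substitution gives 0/0.
Apply L'Hôpital: lim (-16*x + 4*e^(4*x) - 4)/(-18*x^2), still 0/0.
Apply L'Hôpital: lim (16*e^(4*x) - 16)/(-36*x), still 0/0.
After 3 applications of L'Hôpital's rule the quotient is (64*e^(4*x))/(-36); substituting x = 0 gives -16/9.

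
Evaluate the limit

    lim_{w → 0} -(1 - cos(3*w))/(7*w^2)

-9/14

Substitution gives 0/0.
Use (1 − cos u)/u² → 1/2 with u = 3w: the limit is 3²/(2·(-7)) = -9/14.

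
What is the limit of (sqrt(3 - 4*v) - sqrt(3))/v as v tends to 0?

A 0/0 form; rationalise with √(3 - 4v) + √3. This collapses the numerator to -4v, leaving -4/(√(3 - 4v) + √3) → -4/(2√3) = -2*√(3)/3.

-2*√(3)/3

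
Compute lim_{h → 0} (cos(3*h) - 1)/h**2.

Direct substitution gives 0/0.
Apply L'Hôpital: lim (-3*sin(3*h))/(2*h), still 0/0.
After 2 applications of L'Hôpital's rule the quotient is (-9*cos(3*h))/(2); substituting h = 0 gives -9/2.

-9/2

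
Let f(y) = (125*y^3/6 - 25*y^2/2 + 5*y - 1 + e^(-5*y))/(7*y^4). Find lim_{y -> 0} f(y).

625/168

Direct substitution gives 0/0.
Apply L'Hôpital: lim (125*y^2/2 - 25*y + 5 - 5*e^(-5*y))/(28*y^3), still 0/0.
Apply L'Hôpital: lim (125*y - 25 + 25*e^(-5*y))/(84*y^2), still 0/0.
Apply L'Hôpital: lim (125 - 125*e^(-5*y))/(168*y), still 0/0.
After 4 applications of L'Hôpital's rule the quotient is (625*e^(-5*y))/(168); substituting y = 0 gives 625/168.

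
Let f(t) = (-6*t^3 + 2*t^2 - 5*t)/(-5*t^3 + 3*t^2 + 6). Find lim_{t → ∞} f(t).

6/5

Numerator and denominator both have degree 3.
Dividing every term by t^3, all lower-order terms vanish and the limit is the ratio of leading coefficients, -6/(-5) = 6/5.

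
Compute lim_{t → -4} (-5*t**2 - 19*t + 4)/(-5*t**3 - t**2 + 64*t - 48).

-1/8

At t = -4 both the top and bottom vanish — a removable singularity. Factoring out (t + 4) from each leaves (1 - 5*t)/(-5*t^2 + 19*t - 12), which at t = -4 equals -1/8.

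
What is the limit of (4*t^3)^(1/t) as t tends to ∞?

Base → ∞ and exponent → 0: an ∞^0 form.
Take logs: (1/t)·ln(4·t^3) = (ln 4 + 3·ln t)/t → 0.
So the limit is e^0 = 1.

1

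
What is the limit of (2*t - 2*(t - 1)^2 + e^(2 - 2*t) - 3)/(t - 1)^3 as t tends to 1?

-4/3

Direct substitution gives 0/0.
Apply L'Hôpital: lim (-4*t - 2*e^(2 - 2*t) + 6)/(3*(t - 1)^2), still 0/0.
Apply L'Hôpital: lim (4*e^(2 - 2*t) - 4)/(6*t - 6), still 0/0.
After 3 applications of L'Hôpital's rule the quotient is (-8*e^(2 - 2*t))/(6); substituting t = 1 gives -4/3.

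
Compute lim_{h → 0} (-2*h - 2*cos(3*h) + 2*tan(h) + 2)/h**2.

Substitution gives 0/0; apply L'Hôpital's rule 2 times.
After differentiating numerator and denominator 2 times the quotient is (4*sin(h)/cos(h)^3 + 18*cos(3*h))/(2); at h = 0 this is 9.

9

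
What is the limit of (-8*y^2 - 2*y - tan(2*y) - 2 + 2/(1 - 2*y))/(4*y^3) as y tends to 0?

10/3

Substitution gives 0/0 (the numerator vanishes to order 3).
Expand each term to order y^3: the coefficient of y^3 in −tan(2y) is -8/3 and in 2·1/(1 - 2y) is 16.
Lower-order terms cancel with the polynomial part, so the numerator is (40/3)·y^3 + o(y^3), and the limit is (40/3)/(4) = 10/3.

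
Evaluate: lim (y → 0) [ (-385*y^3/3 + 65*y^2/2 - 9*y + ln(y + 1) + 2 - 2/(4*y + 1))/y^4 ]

Substitution gives 0/0 (the numerator vanishes to order 4).
Expand each term to order y^4: the coefficient of y^4 in -2·1/(1 + 4y) is -512 and in ln(1 + y) is -1/4.
Lower-order terms cancel with the polynomial part, so the numerator is (-2049/4)·y^4 + o(y^4), and the limit is (-2049/4)/(1) = -2049/4.

-2049/4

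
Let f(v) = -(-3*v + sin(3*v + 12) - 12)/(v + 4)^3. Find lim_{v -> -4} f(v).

9/2

Direct substitution gives 0/0.
Apply L'Hôpital: lim (3*cos(3*v + 12) - 3)/(-3*(v + 4)^2), still 0/0.
Apply L'Hôpital: lim (-9*sin(3*v + 12))/(-6*v - 24), still 0/0.
After 3 applications of L'Hôpital's rule the quotient is (-27*cos(3*v + 12))/(-6); substituting v = -4 gives 9/2.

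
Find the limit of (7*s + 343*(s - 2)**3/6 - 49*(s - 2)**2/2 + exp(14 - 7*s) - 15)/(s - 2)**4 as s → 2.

2401/24

Direct substitution gives 0/0.
Apply L'Hôpital: lim (-49*s + 343*(s - 2)^2/2 - 7*e^(14 - 7*s) + 105)/(4*(s - 2)^3), still 0/0.
Apply L'Hôpital: lim (343*s + 49*e^(14 - 7*s) - 735)/(12*(s - 2)^2), still 0/0.
Apply L'Hôpital: lim (343 - 343*e^(14 - 7*s))/(24*s - 48), still 0/0.
After 4 applications of L'Hôpital's rule the quotient is (2401*e^(14 - 7*s))/(24); substituting s = 2 gives 2401/24.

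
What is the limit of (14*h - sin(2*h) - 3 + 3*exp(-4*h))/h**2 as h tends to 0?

24

Substitution gives 0/0 (the numerator vanishes to order 2).
Expand each term to order h^2: the coefficient of h^2 in 3·e^(-4h) is 24 and in −sin(2h) is 0.
Lower-order terms cancel with the polynomial part, so the numerator is (24)·h^2 + o(h^2), and the limit is (24)/(1) = 24.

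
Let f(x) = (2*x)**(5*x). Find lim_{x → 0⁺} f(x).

1

Base → 0⁺ and exponent → 0⁺: a 0^0 form.
Take logs: 5x·ln(2x). This is 0·(−∞); rewriting as ln(2x)/(1/(5x)) and applying L'Hôpital gives 0.
Hence the limit is e^0 = 1.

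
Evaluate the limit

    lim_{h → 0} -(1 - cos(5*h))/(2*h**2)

Substitution gives 0/0.
Use (1 − cos u)/u² → 1/2 with u = 5h: the limit is 5²/(2·(-2)) = -25/4.

-25/4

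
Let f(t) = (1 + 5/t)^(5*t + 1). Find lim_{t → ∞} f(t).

e^(25)

The base → 1 and the exponent → ∞: a 1^∞ form.
Take logarithms: (5t + 1)·ln(1 + 5/t). Since ln(1+u) ~ u for small u, this behaves like (5t)·(5/t) → 25.
So the limit is e^(25).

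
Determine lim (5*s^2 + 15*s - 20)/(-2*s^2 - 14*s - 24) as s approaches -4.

-25/2

At s = -4 both the top and bottom vanish — a removable singularity. Factoring out (s + 4) from each leaves (5*s - 5)/(-2*s - 6), which at s = -4 equals -25/2.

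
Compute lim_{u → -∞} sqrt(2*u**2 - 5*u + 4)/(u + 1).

-√(2)

For large |u|, √(2*u^2 - 5*u + 4) ≈ √2·|u| and the denominator ≈ u.
Since u → −∞, |u| = −u, giving −√2/(1) = -√(2).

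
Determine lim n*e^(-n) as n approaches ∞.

Write as n^1/e^{1n}, an ∞/∞ form.
Exponential growth dominates any polynomial, so repeated L'Hôpital (or the standard result) gives 0.

0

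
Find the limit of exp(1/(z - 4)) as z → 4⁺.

As z → 4⁺, 1/(z - 4) → +∞, so e^(1/(z - 4)) → ∞.

∞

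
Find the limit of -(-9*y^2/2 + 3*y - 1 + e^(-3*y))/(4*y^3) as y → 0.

9/8

Direct substitution gives 0/0.
Apply L'Hôpital: lim (-9*y + 3 - 3*e^(-3*y))/(-12*y^2), still 0/0.
Apply L'Hôpital: lim (-9 + 9*e^(-3*y))/(-24*y), still 0/0.
After 3 applications of L'Hôpital's rule the quotient is (-27*e^(-3*y))/(-24); substituting y = 0 gives 9/8.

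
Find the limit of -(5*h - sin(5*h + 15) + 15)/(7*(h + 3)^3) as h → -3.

Direct substitution gives 0/0.
Apply L'Hôpital: lim (5 - 5*cos(5*h + 15))/(-21*(h + 3)^2), still 0/0.
Apply L'Hôpital: lim (25*sin(5*h + 15))/(-42*h - 126), still 0/0.
After 3 applications of L'Hôpital's rule the quotient is (125*cos(5*h + 15))/(-42); substituting h = -3 gives -125/42.

-125/42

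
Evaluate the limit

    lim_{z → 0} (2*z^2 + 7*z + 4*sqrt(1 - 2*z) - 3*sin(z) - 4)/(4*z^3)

-3/8

Substitution gives 0/0 (the numerator vanishes to order 3).
Expand each term to order z^3: the coefficient of z^3 in -3·sin(z) is 1/2 and in 4·√(1 - 2z) is -2.
Lower-order terms cancel with the polynomial part, so the numerator is (-3/2)·z^3 + o(z^3), and the limit is (-3/2)/(4) = -3/8.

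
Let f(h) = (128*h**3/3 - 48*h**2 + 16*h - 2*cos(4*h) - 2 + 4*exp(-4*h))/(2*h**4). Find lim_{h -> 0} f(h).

Substitution gives 0/0 (the numerator vanishes to order 4).
Expand each term to order h^4: the coefficient of h^4 in 4·e^(-4h) is 128/3 and in -2·cos(4h) is -64/3.
Lower-order terms cancel with the polynomial part, so the numerator is (64/3)·h^4 + o(h^4), and the limit is (64/3)/(2) = 32/3.

32/3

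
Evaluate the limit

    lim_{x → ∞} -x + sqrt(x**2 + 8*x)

An ∞ − ∞ form. Rationalising with the conjugate, the difference becomes (8x) / (√(x^2 + 8*x) + x).
For large x the denominator behaves like 2·x, so the quotient tends to 8/2 = 4.

4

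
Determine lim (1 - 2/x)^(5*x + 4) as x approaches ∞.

e^(-10)

The base → 1 and the exponent → ∞: a 1^∞ form.
Take logarithms: (5x + 4)·ln(1 - 2/x). Since ln(1+u) ~ u for small u, this behaves like (5x)·(-2/x) → -10.
So the limit is e^(-10).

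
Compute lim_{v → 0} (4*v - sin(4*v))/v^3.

32/3

Direct substitution gives 0/0.
Apply L'Hôpital: lim (4 - 4*cos(4*v))/(3*v^2), still 0/0.
Apply L'Hôpital: lim (16*sin(4*v))/(6*v), still 0/0.
After 3 applications of L'Hôpital's rule the quotient is (64*cos(4*v))/(6); substituting v = 0 gives 32/3.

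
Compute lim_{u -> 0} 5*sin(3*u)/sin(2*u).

Substitution gives 0/0.
Divide numerator and denominator by u: sin(3u)/u → 3 and sin(2u)/u → 2, so the limit is 5·3/2 = 15/2.

15/2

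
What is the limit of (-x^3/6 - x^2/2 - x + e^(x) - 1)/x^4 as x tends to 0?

1/24

Direct substitution gives 0/0.
Apply L'Hôpital: lim (-x^2/2 - x + e^(x) - 1)/(4*x^3), still 0/0.
Apply L'Hôpital: lim (-x + e^(x) - 1)/(12*x^2), still 0/0.
Apply L'Hôpital: lim (e^(x) - 1)/(24*x), still 0/0.
After 4 applications of L'Hôpital's rule the quotient is (e^(x))/(24); substituting x = 0 gives 1/24.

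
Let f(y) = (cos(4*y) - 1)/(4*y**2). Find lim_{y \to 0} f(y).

-2

Direct substitution gives 0/0.
Apply L'Hôpital: lim (-4*sin(4*y))/(8*y), still 0/0.
After 2 applications of L'Hôpital's rule the quotient is (-16*cos(4*y))/(8); substituting y = 0 gives -2.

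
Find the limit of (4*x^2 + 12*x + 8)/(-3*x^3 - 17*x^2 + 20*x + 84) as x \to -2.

Since x = -2 makes numerator and denominator zero, (x + 2) divides both.
Cancelling it gives (4*x + 4)/(-3*x^2 - 11*x + 42); now plug in x = -2 to get -1/13.

-1/13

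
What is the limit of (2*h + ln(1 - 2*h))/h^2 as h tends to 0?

Direct substitution gives 0/0.
Apply L'Hôpital: lim (2 - 2/(1 - 2*h))/(2*h), still 0/0.
After 2 applications of L'Hôpital's rule the quotient is (-4/(1 - 2*h)^2)/(2); substituting h = 0 gives -2.

-2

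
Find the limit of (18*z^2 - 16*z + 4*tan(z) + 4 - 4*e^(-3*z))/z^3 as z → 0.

58/3

Substitution gives 0/0 (the numerator vanishes to order 3).
Expand each term to order z^3: the coefficient of z^3 in 4·tan(z) is 4/3 and in -4·e^(-3z) is 18.
Lower-order terms cancel with the polynomial part, so the numerator is (58/3)·z^3 + o(z^3), and the limit is (58/3)/(1) = 58/3.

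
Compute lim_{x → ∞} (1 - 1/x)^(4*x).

Write it as [(1 - 1/x)^x]^(4) · (1 - 1/x)^(0). The bracketed term tends to e^(-1) and the second factor to 1, so the limit is e^(-4).

e^(-4)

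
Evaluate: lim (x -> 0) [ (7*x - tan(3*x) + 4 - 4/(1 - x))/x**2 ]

-4

Substitution gives 0/0 (the numerator vanishes to order 2).
Expand each term to order x^2: the coefficient of x^2 in -4·1/(1 - x) is -4 and in −tan(3x) is 0.
Lower-order terms cancel with the polynomial part, so the numerator is (-4)·x^2 + o(x^2), and the limit is (-4)/(1) = -4.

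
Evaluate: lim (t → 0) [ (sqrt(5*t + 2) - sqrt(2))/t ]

Substitution gives 0/0. Multiply numerator and denominator by the conjugate √(2 + 5t) + √2.
The numerator becomes (2 + 5t) − 2 = 5t, so the expression simplifies to 5/(√(2 + 5t) + √2).
Letting t → 0 gives 5/(2√2) = 5*√(2)/4.

5*√(2)/4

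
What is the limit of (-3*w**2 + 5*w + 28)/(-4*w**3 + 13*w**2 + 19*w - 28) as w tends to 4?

19/69

Direct substitution gives 0/0, so factor. Both numerator and denominator have (w - 4) as a factor.
After cancelling, the expression reduces to (-3*w - 7)/(-4*w^2 - 3*w + 7).
Substituting w = 4 gives 19/69.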